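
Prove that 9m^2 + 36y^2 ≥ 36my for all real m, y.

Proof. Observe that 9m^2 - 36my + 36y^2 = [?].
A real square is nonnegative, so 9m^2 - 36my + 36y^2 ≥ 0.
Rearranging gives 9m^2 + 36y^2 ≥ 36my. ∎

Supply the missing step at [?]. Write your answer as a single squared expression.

9m^2 - 36my + 36y^2 is a perfect-square trinomial: the outer terms are (3m)^2 and (6y)^2, and the cross term is -2·3m·6y.
So 9m^2 - 36my + 36y^2 = (3m - 6y)^2 ≥ 0.

(3m - 6y)^2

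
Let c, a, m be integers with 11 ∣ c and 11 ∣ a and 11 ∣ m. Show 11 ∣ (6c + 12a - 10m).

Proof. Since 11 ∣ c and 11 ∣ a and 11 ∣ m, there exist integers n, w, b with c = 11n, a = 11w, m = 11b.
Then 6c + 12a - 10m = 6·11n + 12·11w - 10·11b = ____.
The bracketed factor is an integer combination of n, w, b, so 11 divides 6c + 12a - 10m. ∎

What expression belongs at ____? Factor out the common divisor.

11(-10b + 6n + 12w)

Pull the common 11 out of every term: 6·11n + 12·11w - 10·11b = 11(-10b + 6n + 12w).
-10b + 6n + 12w is an integer, which exhibits the divisibility.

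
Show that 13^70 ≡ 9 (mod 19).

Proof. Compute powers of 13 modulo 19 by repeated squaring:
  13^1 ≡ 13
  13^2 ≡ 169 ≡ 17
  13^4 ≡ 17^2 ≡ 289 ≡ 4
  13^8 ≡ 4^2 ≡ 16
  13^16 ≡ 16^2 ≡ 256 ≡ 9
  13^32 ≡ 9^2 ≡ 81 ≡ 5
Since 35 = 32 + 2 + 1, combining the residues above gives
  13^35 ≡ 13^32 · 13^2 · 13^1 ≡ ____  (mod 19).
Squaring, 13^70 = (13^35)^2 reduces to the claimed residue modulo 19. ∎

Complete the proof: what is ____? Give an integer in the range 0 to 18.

3

Multiply the listed residues: 5 · 17 · 13 = 85 → 1105.
Reducing modulo 19: 1105 = 58·19 + 3, so 13^35 ≡ 3.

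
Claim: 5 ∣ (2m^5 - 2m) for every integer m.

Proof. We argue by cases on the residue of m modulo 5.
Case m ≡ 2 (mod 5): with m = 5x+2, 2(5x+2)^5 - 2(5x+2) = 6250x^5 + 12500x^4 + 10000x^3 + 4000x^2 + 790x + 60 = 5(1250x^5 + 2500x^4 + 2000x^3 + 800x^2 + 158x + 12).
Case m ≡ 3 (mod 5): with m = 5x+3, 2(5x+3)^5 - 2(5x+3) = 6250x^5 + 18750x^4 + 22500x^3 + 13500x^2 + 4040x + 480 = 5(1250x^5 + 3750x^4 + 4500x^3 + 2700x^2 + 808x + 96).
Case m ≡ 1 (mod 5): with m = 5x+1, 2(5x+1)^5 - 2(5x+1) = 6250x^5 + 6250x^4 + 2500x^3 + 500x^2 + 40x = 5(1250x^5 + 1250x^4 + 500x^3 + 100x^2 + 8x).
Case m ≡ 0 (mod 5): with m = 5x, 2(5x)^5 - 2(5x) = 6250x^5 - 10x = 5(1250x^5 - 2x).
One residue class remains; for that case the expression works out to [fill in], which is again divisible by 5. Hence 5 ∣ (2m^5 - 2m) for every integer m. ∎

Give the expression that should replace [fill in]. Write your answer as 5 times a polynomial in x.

5(1250x^5 + 5000x^4 + 8000x^3 + 6400x^2 + 2558x + 408)

The residues treated are {2, 3, 1, 0}, so the missing case is m ≡ 4 (mod 5); write m = 5x+4.
Then 2(5x+4)^5 - 2(5x+4) = 6250x^5 + 25000x^4 + 40000x^3 + 32000x^2 + 12790x + 2040 = 5(1250x^5 + 5000x^4 + 8000x^3 + 6400x^2 + 2558x + 408).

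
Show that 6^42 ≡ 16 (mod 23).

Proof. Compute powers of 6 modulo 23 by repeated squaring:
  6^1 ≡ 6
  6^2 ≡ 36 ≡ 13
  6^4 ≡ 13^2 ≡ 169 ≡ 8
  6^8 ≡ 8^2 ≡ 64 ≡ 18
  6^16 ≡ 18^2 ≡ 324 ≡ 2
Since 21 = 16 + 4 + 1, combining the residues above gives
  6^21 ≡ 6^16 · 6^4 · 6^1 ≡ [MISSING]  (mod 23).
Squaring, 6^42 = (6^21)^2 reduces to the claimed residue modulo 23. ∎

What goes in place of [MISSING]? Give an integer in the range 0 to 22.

Multiply the listed residues: 2 · 8 · 6 = 16 → 96.
Reducing modulo 23: 96 = 4·23 + 4, so 6^21 ≡ 4.

4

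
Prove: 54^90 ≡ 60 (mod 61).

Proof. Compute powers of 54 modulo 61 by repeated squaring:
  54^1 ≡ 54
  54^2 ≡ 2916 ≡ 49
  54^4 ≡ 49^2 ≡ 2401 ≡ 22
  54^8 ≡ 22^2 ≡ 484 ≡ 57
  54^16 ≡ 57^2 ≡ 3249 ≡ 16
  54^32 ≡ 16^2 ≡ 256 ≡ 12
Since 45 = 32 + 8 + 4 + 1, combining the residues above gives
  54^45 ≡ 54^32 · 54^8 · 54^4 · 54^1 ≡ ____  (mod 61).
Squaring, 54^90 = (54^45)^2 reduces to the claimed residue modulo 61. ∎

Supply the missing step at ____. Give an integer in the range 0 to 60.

11

Multiply the listed residues: 12 · 57 · 22 · 54 = 684 → 15048 → 812592.
Reducing modulo 61: 812592 = 13321·61 + 11, so 54^45 ≡ 11.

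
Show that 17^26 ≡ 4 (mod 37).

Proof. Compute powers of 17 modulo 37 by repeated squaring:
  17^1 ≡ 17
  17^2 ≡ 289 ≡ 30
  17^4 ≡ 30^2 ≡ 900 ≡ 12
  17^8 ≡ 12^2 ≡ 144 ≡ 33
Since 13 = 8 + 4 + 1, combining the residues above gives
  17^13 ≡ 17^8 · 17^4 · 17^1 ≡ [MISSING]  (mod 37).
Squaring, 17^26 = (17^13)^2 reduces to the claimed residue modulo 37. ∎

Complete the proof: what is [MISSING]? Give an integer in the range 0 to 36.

Multiply the listed residues: 33 · 12 · 17 = 396 → 6732.
Reducing modulo 37: 6732 = 181·37 + 35, so 17^13 ≡ 35.

35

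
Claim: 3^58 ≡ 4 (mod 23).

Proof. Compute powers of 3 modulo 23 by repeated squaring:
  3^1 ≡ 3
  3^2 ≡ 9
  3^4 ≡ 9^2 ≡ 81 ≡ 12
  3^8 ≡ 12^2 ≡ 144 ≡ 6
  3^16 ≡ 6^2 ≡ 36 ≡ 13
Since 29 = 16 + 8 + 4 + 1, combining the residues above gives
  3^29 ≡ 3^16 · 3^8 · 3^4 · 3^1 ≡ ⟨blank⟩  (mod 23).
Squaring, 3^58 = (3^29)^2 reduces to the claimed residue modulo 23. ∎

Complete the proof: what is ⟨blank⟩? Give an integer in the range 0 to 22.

2

Multiply the listed residues: 13 · 6 · 12 · 3 = 78 → 936 → 2808.
Reducing modulo 23: 2808 = 122·23 + 2, so 3^29 ≡ 2.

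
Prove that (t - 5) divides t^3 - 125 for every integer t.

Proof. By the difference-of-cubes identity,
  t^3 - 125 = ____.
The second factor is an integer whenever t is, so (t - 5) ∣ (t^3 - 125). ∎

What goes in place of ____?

a^3 - b^3 = (a - b)(a^2 + ab + b^2). With a = t, b = 5:
t^3 - 125 = (t - 5)(t^2 + 5t + 25).

(t - 5)(t^2 + 5t + 25)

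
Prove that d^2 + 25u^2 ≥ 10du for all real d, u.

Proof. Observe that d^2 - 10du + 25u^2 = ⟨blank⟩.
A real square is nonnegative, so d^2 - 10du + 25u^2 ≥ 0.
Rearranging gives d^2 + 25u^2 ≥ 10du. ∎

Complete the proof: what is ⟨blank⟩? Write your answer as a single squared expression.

d^2 - 10du + 25u^2 is a perfect-square trinomial: the outer terms are (d)^2 and (5u)^2, and the cross term is -2·d·5u.
So d^2 - 10du + 25u^2 = (d - 5u)^2 ≥ 0.

(d - 5u)^2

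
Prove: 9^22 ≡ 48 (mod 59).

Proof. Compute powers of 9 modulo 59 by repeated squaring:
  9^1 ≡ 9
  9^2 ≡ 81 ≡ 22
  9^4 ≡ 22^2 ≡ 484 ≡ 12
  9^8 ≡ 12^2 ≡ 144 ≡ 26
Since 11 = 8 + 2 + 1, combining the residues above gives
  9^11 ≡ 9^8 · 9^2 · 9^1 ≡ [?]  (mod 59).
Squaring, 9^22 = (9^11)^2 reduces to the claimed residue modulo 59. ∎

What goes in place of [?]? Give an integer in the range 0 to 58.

15

9^8 · 9^2 · 9^1 ≡ 26 · 22 · 9 = 5148.
5148 mod 59 = 15, so 9^11 ≡ 15 (mod 59).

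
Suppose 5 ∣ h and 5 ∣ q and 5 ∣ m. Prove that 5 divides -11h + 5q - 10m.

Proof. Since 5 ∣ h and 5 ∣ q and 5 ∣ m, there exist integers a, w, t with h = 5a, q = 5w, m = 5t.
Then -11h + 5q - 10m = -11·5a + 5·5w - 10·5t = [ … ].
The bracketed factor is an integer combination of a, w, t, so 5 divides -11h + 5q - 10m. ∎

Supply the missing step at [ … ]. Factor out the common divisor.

5(-11a - 10t + 5w)

Each term has a factor of 5: -11·5a + 5·5w - 10·5t = 5·(-11a - 10t + 5w).
Since -11a - 10t + 5w is an integer, 5 ∣ (-11h + 5q - 10m).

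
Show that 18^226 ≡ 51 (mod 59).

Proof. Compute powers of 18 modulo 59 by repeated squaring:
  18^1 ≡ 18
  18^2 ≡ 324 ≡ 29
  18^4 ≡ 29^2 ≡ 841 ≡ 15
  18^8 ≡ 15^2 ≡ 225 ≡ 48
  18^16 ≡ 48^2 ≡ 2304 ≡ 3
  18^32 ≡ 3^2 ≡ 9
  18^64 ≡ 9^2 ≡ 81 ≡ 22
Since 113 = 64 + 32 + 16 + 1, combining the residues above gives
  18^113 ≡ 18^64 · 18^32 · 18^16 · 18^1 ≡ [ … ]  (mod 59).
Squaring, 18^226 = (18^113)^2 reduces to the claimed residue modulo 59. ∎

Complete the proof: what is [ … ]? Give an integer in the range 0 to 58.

13

Multiply the listed residues: 22 · 9 · 3 · 18 = 198 → 594 → 10692.
Reducing modulo 59: 10692 = 181·59 + 13, so 18^113 ≡ 13.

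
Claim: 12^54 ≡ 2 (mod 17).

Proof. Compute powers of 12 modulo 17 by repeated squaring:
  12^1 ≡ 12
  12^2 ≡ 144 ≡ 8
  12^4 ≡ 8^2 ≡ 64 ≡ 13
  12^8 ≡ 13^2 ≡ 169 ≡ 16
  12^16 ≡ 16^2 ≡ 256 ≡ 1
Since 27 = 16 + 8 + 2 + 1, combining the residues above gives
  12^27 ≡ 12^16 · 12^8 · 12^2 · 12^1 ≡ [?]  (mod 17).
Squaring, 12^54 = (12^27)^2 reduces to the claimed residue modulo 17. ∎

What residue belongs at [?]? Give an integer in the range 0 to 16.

Multiply the listed residues: 1 · 16 · 8 · 12 = 16 → 128 → 1536.
Reducing modulo 17: 1536 = 90·17 + 6, so 12^27 ≡ 6.

6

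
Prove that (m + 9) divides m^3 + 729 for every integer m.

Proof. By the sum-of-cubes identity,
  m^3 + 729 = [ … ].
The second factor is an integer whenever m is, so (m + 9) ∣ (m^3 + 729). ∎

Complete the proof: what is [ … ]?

Polynomial division of m^3 + 729 by m + 9 leaves remainder 0 and quotient m^2 - 9m + 81.
Hence m^3 + 729 = (m + 9)(m^2 - 9m + 81).

(m + 9)(m^2 - 9m + 81)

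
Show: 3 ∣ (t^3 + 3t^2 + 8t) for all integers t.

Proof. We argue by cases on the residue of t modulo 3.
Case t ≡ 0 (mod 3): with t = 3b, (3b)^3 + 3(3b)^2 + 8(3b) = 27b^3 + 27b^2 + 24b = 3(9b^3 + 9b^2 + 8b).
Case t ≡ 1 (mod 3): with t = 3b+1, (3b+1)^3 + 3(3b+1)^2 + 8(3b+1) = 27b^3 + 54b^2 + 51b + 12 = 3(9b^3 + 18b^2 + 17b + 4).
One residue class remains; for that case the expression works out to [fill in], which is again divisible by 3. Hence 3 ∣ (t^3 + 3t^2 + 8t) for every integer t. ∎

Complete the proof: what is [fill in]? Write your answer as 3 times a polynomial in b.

3(9b^3 + 27b^2 + 32b + 12)

The residues treated are {0, 1}, so the missing case is t ≡ 2 (mod 3); write t = 3b+2.
Then (3b+2)^3 + 3(3b+2)^2 + 8(3b+2) = 27b^3 + 81b^2 + 96b + 36 = 3(9b^3 + 27b^2 + 32b + 12).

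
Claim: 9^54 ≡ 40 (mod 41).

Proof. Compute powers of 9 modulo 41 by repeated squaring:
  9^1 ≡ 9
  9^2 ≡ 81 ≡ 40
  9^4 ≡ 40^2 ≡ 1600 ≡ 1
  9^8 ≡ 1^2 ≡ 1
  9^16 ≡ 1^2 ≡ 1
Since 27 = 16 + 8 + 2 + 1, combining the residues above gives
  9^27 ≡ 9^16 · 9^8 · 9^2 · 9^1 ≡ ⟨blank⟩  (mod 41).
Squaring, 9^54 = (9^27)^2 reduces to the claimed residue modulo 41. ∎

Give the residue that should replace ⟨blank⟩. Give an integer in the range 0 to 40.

32

9^16 · 9^8 · 9^2 · 9^1 ≡ 1 · 1 · 40 · 9 = 360.
360 mod 41 = 32, so 9^27 ≡ 32 (mod 41).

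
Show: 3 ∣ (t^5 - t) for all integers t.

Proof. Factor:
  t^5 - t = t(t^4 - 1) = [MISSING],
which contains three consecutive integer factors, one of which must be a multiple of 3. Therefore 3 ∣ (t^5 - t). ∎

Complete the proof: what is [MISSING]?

t^4 - 1 = (t^2 - 1)(t^2 + 1), and t^2 - 1 = (t-1)(t+1).
So t(t^4 - 1) = (t - 1)t(t + 1)(t^2 + 1).

(t - 1)t(t + 1)(t^2 + 1)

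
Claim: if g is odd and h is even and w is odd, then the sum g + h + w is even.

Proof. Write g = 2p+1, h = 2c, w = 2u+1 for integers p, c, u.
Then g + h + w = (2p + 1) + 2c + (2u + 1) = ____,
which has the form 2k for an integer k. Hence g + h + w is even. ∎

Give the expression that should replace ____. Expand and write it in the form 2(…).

(2p + 1) + 2c + (2u + 1) = 2c + 2p + 2u + 2
= 2(c + p + u + 1).
Since c + p + u + 1 is an integer, the sum is of the form 2k for an integer k.

2(c + p + u + 1)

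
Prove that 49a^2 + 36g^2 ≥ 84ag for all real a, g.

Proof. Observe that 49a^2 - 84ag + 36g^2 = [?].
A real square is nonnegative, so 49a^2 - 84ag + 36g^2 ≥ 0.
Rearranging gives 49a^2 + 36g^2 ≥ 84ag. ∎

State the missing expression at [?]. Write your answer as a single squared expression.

The leading and trailing coefficients are 7^2 and 6^2, and 84 = 2·7·6, so the trinomial is (7a - 6g)^2.
Hence 49a^2 - 84ag + 36g^2 ≥ 0.

(7a - 6g)^2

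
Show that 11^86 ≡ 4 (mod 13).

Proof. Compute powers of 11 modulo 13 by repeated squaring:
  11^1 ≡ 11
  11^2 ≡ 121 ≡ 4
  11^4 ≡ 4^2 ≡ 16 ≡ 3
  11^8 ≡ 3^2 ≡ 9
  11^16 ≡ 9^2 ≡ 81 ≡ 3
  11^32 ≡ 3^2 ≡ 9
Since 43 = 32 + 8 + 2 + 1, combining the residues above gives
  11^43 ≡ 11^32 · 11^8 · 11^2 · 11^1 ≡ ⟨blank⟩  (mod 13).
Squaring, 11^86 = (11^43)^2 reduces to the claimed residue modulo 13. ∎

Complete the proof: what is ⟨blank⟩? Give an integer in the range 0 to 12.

2

Multiply the listed residues: 9 · 9 · 4 · 11 = 81 → 324 → 3564.
Reducing modulo 13: 3564 = 274·13 + 2, so 11^43 ≡ 2.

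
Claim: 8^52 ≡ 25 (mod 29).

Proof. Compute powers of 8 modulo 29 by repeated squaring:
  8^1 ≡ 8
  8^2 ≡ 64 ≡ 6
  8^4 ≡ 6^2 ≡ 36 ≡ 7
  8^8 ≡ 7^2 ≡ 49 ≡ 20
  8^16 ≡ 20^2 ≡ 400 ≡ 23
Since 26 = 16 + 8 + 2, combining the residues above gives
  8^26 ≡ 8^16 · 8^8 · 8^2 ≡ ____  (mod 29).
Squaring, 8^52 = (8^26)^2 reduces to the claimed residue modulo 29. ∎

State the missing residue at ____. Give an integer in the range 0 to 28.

5

8^16 · 8^8 · 8^2 ≡ 23 · 20 · 6 = 2760.
2760 mod 29 = 5, so 8^26 ≡ 5 (mod 29).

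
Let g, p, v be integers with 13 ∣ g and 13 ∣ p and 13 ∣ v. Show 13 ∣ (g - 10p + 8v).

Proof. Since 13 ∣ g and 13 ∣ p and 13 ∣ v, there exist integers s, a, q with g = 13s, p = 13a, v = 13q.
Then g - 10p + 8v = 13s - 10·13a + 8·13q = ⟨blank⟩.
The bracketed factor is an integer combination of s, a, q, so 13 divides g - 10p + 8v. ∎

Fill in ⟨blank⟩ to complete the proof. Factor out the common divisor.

Each term has a factor of 13: 13s - 10·13a + 8·13q = 13·(-10a + 8q + s).
Since -10a + 8q + s is an integer, 13 ∣ (g - 10p + 8v).

13(-10a + 8q + s)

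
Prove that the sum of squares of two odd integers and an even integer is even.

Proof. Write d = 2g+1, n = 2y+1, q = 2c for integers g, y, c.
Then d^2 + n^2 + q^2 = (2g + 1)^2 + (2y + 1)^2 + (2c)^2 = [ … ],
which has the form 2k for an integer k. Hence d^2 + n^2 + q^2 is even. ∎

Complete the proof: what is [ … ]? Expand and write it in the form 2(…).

Expanding: (2g + 1)^2 + (2y + 1)^2 + (2c)^2 = 4c^2 + 4g^2 + 4g + 4y^2 + 4y + 2.
Every term is even; pulling out the factor of 2 gives 2(2c^2 + 2g^2 + 2g + 2y^2 + 2y + 1).

2(2c^2 + 2g^2 + 2g + 2y^2 + 2y + 1)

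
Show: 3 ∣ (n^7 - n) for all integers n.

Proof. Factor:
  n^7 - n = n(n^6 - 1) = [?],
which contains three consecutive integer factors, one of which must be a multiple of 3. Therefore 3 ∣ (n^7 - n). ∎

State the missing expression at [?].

n^6 - 1 = (n^2 - 1)(n^4 + n^2 + 1), and n^2 - 1 = (n-1)(n+1).
So n(n^6 - 1) = (n - 1)n(n + 1)(n^4 + n^2 + 1).

(n - 1)n(n + 1)(n^4 + n^2 + 1)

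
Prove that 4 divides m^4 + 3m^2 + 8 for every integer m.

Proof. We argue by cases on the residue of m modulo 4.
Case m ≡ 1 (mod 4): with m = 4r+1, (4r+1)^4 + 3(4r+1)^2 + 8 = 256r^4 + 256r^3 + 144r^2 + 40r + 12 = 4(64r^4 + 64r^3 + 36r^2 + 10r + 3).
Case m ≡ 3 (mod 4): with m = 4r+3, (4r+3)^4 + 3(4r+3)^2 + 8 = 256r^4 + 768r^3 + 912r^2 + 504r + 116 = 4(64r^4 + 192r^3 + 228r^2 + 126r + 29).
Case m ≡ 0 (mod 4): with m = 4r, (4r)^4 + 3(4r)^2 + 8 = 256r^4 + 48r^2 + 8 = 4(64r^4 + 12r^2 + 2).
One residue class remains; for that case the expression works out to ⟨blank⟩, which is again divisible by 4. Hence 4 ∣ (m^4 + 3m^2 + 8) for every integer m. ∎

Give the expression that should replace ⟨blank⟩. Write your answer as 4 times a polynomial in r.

4(64r^4 + 128r^3 + 108r^2 + 44r + 9)

Only m ≡ 2 (mod 4) is unaccounted for. Put m = 4r+2:
(4r+2)^4 + 3(4r+2)^2 + 8 expands to 256r^4 + 512r^3 + 432r^2 + 176r + 36,
and factoring out 4 leaves 4(64r^4 + 128r^3 + 108r^2 + 44r + 9).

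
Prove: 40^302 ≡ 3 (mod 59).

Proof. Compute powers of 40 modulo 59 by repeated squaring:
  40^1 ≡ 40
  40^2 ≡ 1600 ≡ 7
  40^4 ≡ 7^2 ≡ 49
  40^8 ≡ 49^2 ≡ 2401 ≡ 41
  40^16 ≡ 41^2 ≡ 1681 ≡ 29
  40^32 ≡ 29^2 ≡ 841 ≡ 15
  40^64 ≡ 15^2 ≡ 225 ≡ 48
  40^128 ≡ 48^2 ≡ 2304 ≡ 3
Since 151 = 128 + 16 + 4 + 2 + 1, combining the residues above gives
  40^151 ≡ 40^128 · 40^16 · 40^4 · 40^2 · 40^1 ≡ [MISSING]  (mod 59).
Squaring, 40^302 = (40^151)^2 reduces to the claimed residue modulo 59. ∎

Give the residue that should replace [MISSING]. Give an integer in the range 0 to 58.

11

Multiply the listed residues: 3 · 29 · 49 · 7 · 40 = 87 → 4263 → 29841 → 1193640.
Reducing modulo 59: 1193640 = 20231·59 + 11, so 40^151 ≡ 11.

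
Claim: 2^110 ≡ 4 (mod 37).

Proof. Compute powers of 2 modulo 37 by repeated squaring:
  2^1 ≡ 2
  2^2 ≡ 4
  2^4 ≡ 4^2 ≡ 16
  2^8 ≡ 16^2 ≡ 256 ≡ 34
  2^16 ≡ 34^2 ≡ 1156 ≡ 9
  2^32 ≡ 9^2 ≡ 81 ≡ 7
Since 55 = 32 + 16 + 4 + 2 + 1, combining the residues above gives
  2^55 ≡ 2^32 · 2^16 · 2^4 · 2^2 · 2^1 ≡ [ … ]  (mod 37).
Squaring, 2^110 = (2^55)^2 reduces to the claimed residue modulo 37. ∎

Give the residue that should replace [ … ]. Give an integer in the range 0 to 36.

2^32 · 2^16 · 2^4 · 2^2 · 2^1 ≡ 7 · 9 · 16 · 4 · 2 = 8064.
8064 mod 37 = 35, so 2^55 ≡ 35 (mod 37).

35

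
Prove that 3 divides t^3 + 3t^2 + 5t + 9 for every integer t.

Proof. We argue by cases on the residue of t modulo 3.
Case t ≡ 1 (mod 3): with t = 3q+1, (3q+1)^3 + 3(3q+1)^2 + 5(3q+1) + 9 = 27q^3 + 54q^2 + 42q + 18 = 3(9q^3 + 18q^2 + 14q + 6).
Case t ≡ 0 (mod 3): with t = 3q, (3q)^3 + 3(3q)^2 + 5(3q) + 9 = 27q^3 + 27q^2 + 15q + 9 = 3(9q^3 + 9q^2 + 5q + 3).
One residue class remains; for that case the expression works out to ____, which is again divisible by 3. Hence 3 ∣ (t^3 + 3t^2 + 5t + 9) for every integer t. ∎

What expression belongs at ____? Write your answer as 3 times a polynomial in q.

Only t ≡ 2 (mod 3) is unaccounted for. Put t = 3q+2:
(3q+2)^3 + 3(3q+2)^2 + 5(3q+2) + 9 expands to 27q^3 + 81q^2 + 87q + 39,
and factoring out 3 leaves 3(9q^3 + 27q^2 + 29q + 13).

3(9q^3 + 27q^2 + 29q + 13)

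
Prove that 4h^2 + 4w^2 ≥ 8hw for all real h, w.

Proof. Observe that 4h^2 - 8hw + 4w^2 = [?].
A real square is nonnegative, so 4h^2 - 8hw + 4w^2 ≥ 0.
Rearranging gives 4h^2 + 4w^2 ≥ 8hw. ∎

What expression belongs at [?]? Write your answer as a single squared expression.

(2h - 2w)^2

4h^2 - 8hw + 4w^2 is a perfect-square trinomial: the outer terms are (2h)^2 and (2w)^2, and the cross term is -2·2h·2w.
So 4h^2 - 8hw + 4w^2 = (2h - 2w)^2 ≥ 0.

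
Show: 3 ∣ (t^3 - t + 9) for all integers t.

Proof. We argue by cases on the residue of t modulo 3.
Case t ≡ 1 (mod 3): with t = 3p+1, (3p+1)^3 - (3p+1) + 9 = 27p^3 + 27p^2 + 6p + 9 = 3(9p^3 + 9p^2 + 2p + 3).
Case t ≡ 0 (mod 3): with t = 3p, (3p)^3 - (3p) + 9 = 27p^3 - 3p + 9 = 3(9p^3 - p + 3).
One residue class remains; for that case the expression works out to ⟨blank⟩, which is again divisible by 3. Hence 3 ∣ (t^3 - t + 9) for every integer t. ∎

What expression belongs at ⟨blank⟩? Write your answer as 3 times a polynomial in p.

Only t ≡ 2 (mod 3) is unaccounted for. Put t = 3p+2:
(3p+2)^3 - (3p+2) + 9 expands to 27p^3 + 54p^2 + 33p + 15,
and factoring out 3 leaves 3(9p^3 + 18p^2 + 11p + 5).

3(9p^3 + 18p^2 + 11p + 5)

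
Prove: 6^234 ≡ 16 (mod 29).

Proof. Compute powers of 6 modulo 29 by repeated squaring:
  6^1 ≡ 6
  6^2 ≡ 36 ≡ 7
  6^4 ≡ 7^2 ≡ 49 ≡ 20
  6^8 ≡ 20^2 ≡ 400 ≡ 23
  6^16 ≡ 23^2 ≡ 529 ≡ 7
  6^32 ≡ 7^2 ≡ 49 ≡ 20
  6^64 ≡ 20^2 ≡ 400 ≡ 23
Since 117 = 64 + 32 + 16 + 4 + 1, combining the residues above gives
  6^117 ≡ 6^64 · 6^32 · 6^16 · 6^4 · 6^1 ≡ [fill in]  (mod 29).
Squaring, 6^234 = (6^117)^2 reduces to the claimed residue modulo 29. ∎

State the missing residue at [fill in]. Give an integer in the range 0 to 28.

Multiply the listed residues: 23 · 20 · 7 · 20 · 6 = 460 → 3220 → 64400 → 386400.
Reducing modulo 29: 386400 = 13324·29 + 4, so 6^117 ≡ 4.

4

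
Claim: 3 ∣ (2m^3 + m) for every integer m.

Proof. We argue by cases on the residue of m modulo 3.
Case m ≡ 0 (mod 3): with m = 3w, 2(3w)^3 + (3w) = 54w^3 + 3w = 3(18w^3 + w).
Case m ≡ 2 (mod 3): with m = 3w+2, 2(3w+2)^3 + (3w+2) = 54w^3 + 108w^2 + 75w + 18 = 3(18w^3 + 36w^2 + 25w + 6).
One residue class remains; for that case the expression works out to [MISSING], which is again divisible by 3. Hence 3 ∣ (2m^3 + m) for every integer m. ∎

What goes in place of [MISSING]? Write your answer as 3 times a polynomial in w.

3(18w^3 + 18w^2 + 7w + 1)

Only m ≡ 1 (mod 3) is unaccounted for. Put m = 3w+1:
2(3w+1)^3 + (3w+1) expands to 54w^3 + 54w^2 + 21w + 3,
and factoring out 3 leaves 3(18w^3 + 18w^2 + 7w + 1).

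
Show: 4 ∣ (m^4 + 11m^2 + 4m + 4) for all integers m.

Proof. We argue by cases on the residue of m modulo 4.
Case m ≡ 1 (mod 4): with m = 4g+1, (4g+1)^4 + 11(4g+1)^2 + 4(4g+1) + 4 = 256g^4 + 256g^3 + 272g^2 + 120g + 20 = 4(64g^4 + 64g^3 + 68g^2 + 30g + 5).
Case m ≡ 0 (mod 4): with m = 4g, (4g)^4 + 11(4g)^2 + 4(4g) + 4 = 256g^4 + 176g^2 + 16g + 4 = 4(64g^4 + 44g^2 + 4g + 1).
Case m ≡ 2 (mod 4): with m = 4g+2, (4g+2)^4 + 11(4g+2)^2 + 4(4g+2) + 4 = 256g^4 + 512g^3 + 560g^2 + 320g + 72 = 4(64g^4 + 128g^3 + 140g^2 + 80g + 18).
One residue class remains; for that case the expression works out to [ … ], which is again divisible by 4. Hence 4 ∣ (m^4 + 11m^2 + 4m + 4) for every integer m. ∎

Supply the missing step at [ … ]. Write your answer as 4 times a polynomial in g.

4(64g^4 + 192g^3 + 260g^2 + 178g + 49)

Only m ≡ 3 (mod 4) is unaccounted for. Put m = 4g+3:
(4g+3)^4 + 11(4g+3)^2 + 4(4g+3) + 4 expands to 256g^4 + 768g^3 + 1040g^2 + 712g + 196,
and factoring out 4 leaves 4(64g^4 + 192g^3 + 260g^2 + 178g + 49).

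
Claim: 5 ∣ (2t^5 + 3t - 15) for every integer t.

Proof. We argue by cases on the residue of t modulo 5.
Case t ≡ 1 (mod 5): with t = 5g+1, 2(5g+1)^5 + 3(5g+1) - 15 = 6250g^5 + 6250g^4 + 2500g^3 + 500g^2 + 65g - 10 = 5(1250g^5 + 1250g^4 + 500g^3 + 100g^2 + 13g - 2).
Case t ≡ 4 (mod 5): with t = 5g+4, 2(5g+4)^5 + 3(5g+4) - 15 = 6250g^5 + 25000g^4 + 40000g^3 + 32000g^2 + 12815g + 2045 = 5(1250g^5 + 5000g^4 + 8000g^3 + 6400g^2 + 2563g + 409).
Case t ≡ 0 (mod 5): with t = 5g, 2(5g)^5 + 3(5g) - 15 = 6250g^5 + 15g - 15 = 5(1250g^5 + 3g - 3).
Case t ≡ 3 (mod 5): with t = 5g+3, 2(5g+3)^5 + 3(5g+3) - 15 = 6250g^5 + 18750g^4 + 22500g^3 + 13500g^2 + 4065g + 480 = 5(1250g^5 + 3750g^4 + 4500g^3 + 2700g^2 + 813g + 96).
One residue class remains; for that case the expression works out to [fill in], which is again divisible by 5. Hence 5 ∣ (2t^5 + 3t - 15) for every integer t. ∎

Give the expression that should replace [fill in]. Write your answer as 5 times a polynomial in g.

5(1250g^5 + 2500g^4 + 2000g^3 + 800g^2 + 163g + 11)

Only t ≡ 2 (mod 5) is unaccounted for. Put t = 5g+2:
2(5g+2)^5 + 3(5g+2) - 15 expands to 6250g^5 + 12500g^4 + 10000g^3 + 4000g^2 + 815g + 55,
and factoring out 5 leaves 5(1250g^5 + 2500g^4 + 2000g^3 + 800g^2 + 163g + 11).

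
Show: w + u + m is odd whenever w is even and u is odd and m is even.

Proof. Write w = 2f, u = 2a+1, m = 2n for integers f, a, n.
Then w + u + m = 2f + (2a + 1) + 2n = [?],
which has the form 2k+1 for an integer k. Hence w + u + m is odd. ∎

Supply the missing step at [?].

2(a + f + n) + 1

2f + (2a + 1) + 2n = 2a + 2f + 2n + 1
= 2(a + f + n) + 1.
Since a + f + n is an integer, the sum is of the form 2k+1 for an integer k.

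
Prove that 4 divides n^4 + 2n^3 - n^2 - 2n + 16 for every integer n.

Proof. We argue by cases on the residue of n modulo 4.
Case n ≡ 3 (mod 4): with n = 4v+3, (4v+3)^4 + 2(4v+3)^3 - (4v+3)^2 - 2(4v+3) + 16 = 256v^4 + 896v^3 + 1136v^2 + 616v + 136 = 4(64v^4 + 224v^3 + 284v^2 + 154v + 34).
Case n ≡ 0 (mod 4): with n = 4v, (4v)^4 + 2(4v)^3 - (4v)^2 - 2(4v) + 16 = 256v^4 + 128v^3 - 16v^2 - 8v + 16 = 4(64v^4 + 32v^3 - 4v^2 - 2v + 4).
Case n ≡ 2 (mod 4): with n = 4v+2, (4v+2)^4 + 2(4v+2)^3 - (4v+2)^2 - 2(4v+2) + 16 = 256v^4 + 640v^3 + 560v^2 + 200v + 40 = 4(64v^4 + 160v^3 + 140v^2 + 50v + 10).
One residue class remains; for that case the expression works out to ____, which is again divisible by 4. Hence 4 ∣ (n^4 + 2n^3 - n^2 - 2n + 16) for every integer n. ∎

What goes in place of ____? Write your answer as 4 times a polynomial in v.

Only n ≡ 1 (mod 4) is unaccounted for. Put n = 4v+1:
(4v+1)^4 + 2(4v+1)^3 - (4v+1)^2 - 2(4v+1) + 16 expands to 256v^4 + 384v^3 + 176v^2 + 24v + 16,
and factoring out 4 leaves 4(64v^4 + 96v^3 + 44v^2 + 6v + 4).

4(64v^4 + 96v^3 + 44v^2 + 6v + 4)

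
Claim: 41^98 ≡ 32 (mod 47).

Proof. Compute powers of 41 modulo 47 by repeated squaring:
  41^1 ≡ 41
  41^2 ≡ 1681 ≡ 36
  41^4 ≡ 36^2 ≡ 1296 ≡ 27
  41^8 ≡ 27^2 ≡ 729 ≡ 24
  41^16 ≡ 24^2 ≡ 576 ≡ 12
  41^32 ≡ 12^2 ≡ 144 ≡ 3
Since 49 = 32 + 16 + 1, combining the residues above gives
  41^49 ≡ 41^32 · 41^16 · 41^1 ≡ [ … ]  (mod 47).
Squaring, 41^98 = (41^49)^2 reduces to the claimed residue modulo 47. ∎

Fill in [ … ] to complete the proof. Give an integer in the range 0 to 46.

41^32 · 41^16 · 41^1 ≡ 3 · 12 · 41 = 1476.
1476 mod 47 = 19, so 41^49 ≡ 19 (mod 47).

19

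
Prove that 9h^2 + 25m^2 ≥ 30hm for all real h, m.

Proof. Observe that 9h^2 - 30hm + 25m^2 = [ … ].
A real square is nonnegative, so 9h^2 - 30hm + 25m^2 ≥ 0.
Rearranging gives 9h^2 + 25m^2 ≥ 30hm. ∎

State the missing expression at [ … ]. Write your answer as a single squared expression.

The leading and trailing coefficients are 3^2 and 5^2, and 30 = 2·3·5, so the trinomial is (3h - 5m)^2.
Hence 9h^2 - 30hm + 25m^2 ≥ 0.

(3h - 5m)^2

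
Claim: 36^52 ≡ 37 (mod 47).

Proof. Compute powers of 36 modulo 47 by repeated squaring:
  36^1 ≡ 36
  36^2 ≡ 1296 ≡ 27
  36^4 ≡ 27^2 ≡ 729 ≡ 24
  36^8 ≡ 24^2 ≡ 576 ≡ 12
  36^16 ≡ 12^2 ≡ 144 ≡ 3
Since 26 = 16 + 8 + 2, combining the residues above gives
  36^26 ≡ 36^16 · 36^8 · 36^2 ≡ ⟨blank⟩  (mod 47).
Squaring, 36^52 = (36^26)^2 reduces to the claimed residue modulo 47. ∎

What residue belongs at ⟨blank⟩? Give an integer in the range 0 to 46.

Multiply the listed residues: 3 · 12 · 27 = 36 → 972.
Reducing modulo 47: 972 = 20·47 + 32, so 36^26 ≡ 32.

32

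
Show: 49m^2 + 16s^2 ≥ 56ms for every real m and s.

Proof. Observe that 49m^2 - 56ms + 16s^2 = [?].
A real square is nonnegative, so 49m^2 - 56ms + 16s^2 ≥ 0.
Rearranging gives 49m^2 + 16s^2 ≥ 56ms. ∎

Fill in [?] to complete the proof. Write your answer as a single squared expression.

(7m - 4s)^2

The leading and trailing coefficients are 7^2 and 4^2, and 56 = 2·7·4, so the trinomial is (7m - 4s)^2.
Hence 49m^2 - 56ms + 16s^2 ≥ 0.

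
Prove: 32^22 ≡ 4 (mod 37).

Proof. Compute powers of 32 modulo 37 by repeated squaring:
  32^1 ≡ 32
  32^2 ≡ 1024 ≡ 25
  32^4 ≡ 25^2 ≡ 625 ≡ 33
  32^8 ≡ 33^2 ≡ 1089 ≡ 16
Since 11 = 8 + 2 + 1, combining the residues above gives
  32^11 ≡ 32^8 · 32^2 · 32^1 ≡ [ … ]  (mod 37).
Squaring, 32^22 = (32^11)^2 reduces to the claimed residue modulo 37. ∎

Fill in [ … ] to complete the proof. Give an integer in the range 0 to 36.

35

32^8 · 32^2 · 32^1 ≡ 16 · 25 · 32 = 12800.
12800 mod 37 = 35, so 32^11 ≡ 35 (mod 37).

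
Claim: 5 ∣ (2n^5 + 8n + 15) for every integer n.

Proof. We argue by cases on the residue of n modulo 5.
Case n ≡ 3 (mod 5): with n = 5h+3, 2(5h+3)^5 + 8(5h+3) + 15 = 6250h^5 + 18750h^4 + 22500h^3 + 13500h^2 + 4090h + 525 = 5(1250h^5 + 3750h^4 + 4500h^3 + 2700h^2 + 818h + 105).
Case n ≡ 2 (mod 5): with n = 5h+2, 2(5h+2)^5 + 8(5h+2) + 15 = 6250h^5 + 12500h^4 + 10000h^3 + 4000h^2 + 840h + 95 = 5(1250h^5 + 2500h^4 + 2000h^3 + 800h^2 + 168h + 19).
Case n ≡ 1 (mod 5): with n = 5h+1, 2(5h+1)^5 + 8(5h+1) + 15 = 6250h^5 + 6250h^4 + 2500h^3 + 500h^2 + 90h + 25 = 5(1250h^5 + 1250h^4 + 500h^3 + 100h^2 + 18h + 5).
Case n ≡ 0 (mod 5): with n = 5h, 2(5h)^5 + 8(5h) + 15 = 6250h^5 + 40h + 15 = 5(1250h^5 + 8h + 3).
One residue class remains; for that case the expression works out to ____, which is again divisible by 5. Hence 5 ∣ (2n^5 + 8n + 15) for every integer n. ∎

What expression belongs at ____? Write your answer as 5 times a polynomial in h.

The residues treated are {3, 2, 1, 0}, so the missing case is n ≡ 4 (mod 5); write n = 5h+4.
Then 2(5h+4)^5 + 8(5h+4) + 15 = 6250h^5 + 25000h^4 + 40000h^3 + 32000h^2 + 12840h + 2095 = 5(1250h^5 + 5000h^4 + 8000h^3 + 6400h^2 + 2568h + 419).

5(1250h^5 + 5000h^4 + 8000h^3 + 6400h^2 + 2568h + 419)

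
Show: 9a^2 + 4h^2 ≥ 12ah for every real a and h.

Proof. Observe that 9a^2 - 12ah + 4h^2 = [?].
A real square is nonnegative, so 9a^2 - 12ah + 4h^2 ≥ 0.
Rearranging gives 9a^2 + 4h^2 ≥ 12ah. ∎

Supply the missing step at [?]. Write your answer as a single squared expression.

(3a - 2h)^2

The leading and trailing coefficients are 3^2 and 2^2, and 12 = 2·3·2, so the trinomial is (3a - 2h)^2.
Hence 9a^2 - 12ah + 4h^2 ≥ 0.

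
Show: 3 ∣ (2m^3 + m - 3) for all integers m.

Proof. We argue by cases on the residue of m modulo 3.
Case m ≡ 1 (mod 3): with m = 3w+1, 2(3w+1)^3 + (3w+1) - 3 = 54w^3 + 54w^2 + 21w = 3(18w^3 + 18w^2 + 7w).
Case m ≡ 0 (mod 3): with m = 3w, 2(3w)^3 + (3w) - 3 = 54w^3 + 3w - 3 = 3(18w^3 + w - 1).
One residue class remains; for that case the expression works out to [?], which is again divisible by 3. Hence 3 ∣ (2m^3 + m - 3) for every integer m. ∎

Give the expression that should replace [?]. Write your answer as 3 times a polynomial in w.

3(18w^3 + 36w^2 + 25w + 5)

The residues treated are {1, 0}, so the missing case is m ≡ 2 (mod 3); write m = 3w+2.
Then 2(3w+2)^3 + (3w+2) - 3 = 54w^3 + 108w^2 + 75w + 15 = 3(18w^3 + 36w^2 + 25w + 5).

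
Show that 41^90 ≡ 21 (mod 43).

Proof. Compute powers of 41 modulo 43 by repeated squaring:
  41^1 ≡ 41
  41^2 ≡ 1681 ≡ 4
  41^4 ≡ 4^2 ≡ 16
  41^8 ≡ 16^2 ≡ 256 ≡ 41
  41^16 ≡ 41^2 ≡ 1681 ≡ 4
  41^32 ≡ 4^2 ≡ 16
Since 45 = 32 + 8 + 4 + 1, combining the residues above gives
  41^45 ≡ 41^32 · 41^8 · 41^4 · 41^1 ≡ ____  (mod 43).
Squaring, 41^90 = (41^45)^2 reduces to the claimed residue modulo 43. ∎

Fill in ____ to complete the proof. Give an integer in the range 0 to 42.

41^32 · 41^8 · 41^4 · 41^1 ≡ 16 · 41 · 16 · 41 = 430336.
430336 mod 43 = 35, so 41^45 ≡ 35 (mod 43).

35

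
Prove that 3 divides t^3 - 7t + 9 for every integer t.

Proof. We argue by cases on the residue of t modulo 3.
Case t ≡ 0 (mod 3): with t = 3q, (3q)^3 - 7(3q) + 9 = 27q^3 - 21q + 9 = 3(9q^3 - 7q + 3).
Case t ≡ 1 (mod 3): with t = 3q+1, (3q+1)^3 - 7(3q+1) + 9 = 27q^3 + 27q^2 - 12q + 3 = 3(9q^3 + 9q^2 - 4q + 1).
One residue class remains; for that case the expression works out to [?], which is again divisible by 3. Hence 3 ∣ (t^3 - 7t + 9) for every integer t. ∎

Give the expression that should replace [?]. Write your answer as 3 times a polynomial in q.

3(9q^3 + 18q^2 + 5q + 1)

Only t ≡ 2 (mod 3) is unaccounted for. Put t = 3q+2:
(3q+2)^3 - 7(3q+2) + 9 expands to 27q^3 + 54q^2 + 15q + 3,
and factoring out 3 leaves 3(9q^3 + 18q^2 + 5q + 1).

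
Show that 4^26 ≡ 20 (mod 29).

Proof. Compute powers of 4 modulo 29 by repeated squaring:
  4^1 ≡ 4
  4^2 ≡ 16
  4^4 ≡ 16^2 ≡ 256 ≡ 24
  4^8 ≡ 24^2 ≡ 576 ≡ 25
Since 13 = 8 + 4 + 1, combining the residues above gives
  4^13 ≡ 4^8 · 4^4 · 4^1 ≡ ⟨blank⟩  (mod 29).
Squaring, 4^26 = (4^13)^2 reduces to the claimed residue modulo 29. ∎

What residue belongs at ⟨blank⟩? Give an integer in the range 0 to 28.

4^8 · 4^4 · 4^1 ≡ 25 · 24 · 4 = 2400.
2400 mod 29 = 22, so 4^13 ≡ 22 (mod 29).

22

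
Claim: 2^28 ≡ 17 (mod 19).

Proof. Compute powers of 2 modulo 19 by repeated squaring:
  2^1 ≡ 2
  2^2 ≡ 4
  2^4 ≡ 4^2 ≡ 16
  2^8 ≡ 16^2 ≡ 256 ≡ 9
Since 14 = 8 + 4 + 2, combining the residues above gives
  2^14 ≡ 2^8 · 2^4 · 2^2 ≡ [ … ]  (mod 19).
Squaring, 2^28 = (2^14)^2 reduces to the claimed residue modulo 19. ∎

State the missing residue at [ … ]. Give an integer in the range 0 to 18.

2^8 · 2^4 · 2^2 ≡ 9 · 16 · 4 = 576.
576 mod 19 = 6, so 2^14 ≡ 6 (mod 19).

6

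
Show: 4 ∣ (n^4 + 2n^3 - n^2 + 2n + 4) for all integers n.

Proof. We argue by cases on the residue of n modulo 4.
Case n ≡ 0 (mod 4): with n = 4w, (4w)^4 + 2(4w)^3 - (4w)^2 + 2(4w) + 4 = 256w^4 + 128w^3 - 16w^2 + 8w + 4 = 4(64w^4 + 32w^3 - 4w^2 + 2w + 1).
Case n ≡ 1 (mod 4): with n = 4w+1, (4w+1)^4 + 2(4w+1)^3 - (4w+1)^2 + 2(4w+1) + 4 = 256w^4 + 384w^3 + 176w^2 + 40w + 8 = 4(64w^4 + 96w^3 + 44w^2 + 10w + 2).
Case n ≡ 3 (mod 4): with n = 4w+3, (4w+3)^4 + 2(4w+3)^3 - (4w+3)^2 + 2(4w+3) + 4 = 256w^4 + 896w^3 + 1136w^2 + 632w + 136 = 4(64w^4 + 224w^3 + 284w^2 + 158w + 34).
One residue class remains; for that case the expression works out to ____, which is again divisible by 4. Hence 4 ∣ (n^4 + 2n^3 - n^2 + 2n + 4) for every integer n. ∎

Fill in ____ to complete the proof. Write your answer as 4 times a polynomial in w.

4(64w^4 + 160w^3 + 140w^2 + 54w + 9)

The residues treated are {0, 1, 3}, so the missing case is n ≡ 2 (mod 4); write n = 4w+2.
Then (4w+2)^4 + 2(4w+2)^3 - (4w+2)^2 + 2(4w+2) + 4 = 256w^4 + 640w^3 + 560w^2 + 216w + 36 = 4(64w^4 + 160w^3 + 140w^2 + 54w + 9).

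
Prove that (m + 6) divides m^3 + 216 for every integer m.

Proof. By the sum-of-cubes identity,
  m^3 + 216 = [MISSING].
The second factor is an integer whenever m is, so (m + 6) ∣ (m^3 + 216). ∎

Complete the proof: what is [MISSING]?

a^3 + b^3 = (a + b)(a^2 - ab + b^2). With a = m, b = 6:
m^3 + 216 = (m + 6)(m^2 - 6m + 36).

(m + 6)(m^2 - 6m + 36)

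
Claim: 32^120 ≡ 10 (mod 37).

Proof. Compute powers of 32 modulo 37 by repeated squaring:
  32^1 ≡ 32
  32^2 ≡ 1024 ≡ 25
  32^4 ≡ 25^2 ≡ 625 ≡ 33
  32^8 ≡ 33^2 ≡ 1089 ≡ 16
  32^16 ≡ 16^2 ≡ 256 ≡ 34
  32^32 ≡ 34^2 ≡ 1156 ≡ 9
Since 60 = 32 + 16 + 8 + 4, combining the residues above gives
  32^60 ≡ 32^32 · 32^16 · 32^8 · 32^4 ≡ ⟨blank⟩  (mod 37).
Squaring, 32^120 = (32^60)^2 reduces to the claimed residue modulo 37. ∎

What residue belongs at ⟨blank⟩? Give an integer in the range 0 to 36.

26

32^32 · 32^16 · 32^8 · 32^4 ≡ 9 · 34 · 16 · 33 = 161568.
161568 mod 37 = 26, so 32^60 ≡ 26 (mod 37).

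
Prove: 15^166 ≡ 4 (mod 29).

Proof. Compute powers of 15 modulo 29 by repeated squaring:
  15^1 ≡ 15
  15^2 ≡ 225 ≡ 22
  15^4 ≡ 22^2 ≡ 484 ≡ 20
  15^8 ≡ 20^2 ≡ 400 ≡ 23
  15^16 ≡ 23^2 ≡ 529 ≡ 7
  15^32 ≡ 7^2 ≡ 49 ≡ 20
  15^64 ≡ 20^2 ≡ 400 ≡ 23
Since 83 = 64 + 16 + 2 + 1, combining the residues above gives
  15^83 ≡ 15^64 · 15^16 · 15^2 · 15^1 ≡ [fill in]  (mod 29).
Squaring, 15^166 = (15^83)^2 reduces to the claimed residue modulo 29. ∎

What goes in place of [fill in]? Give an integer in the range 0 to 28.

Multiply the listed residues: 23 · 7 · 22 · 15 = 161 → 3542 → 53130.
Reducing modulo 29: 53130 = 1832·29 + 2, so 15^83 ≡ 2.

2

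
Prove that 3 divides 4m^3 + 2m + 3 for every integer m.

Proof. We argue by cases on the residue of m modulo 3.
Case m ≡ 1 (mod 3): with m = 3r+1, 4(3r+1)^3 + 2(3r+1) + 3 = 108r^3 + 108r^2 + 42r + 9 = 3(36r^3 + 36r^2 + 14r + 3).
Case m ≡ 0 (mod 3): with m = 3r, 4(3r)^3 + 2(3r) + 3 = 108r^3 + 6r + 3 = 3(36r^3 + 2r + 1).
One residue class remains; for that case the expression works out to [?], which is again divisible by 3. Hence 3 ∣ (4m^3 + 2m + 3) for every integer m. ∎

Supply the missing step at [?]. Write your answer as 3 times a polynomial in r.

3(36r^3 + 72r^2 + 50r + 13)

Only m ≡ 2 (mod 3) is unaccounted for. Put m = 3r+2:
4(3r+2)^3 + 2(3r+2) + 3 expands to 108r^3 + 216r^2 + 150r + 39,
and factoring out 3 leaves 3(36r^3 + 72r^2 + 50r + 13).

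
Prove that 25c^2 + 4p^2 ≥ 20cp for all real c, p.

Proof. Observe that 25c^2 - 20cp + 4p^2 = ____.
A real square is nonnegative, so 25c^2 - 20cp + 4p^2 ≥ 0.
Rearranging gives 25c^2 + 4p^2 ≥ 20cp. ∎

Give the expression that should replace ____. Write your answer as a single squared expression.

(5c - 2p)^2

25c^2 - 20cp + 4p^2 is a perfect-square trinomial: the outer terms are (5c)^2 and (2p)^2, and the cross term is -2·5c·2p.
So 25c^2 - 20cp + 4p^2 = (5c - 2p)^2 ≥ 0.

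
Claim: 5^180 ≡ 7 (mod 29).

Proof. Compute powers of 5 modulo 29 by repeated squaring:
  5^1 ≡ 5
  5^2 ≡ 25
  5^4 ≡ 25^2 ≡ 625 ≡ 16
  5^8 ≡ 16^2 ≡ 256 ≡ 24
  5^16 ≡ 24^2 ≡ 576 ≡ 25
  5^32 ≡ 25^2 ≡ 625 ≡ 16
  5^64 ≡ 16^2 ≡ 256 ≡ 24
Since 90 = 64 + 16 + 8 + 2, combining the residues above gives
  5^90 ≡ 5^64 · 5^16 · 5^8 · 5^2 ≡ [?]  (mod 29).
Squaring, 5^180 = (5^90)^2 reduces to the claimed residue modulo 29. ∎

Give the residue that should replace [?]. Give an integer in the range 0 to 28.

23

Multiply the listed residues: 24 · 25 · 24 · 25 = 600 → 14400 → 360000.
Reducing modulo 29: 360000 = 12413·29 + 23, so 5^90 ≡ 23.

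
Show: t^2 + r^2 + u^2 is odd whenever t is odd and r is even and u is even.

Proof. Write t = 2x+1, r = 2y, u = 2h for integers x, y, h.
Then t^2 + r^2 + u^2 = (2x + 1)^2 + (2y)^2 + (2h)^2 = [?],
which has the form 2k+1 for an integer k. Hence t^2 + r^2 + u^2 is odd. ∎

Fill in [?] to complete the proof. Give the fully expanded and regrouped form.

2(2h^2 + 2x^2 + 2x + 2y^2) + 1

(2x + 1)^2 + (2y)^2 + (2h)^2 = 4h^2 + 4x^2 + 4x + 4y^2 + 1
= 2(2h^2 + 2x^2 + 2x + 2y^2) + 1.
Since 2h^2 + 2x^2 + 2x + 2y^2 is an integer, the sum of squares is of the form 2k+1 for an integer k.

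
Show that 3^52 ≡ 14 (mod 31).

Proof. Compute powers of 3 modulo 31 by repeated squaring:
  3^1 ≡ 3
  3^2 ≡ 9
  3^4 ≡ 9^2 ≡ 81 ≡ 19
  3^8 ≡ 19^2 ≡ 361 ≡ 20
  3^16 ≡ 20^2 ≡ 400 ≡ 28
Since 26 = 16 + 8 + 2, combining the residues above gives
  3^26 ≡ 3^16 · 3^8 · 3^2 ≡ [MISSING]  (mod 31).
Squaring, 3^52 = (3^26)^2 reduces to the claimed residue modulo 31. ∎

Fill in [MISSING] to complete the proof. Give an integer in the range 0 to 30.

18

3^16 · 3^8 · 3^2 ≡ 28 · 20 · 9 = 5040.
5040 mod 31 = 18, so 3^26 ≡ 18 (mod 31).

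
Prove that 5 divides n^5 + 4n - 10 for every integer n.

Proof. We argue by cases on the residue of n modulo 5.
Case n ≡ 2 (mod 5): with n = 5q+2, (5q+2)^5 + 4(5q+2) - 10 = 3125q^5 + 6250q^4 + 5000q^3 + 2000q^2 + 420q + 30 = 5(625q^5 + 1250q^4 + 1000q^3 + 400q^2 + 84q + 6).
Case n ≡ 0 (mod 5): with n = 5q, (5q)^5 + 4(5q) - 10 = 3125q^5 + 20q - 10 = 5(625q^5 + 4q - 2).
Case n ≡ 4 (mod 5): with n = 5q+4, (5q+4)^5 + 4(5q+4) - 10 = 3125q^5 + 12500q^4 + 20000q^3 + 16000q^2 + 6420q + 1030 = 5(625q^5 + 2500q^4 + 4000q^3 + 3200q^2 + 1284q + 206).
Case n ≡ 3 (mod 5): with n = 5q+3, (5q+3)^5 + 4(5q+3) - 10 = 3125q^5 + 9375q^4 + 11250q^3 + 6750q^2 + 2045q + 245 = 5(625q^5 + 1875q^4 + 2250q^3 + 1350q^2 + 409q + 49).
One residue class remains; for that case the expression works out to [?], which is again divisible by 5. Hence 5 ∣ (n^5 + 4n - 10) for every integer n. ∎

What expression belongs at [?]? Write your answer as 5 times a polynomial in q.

5(625q^5 + 625q^4 + 250q^3 + 50q^2 + 9q - 1)

Only n ≡ 1 (mod 5) is unaccounted for. Put n = 5q+1:
(5q+1)^5 + 4(5q+1) - 10 expands to 3125q^5 + 3125q^4 + 1250q^3 + 250q^2 + 45q - 5,
and factoring out 5 leaves 5(625q^5 + 625q^4 + 250q^3 + 50q^2 + 9q - 1).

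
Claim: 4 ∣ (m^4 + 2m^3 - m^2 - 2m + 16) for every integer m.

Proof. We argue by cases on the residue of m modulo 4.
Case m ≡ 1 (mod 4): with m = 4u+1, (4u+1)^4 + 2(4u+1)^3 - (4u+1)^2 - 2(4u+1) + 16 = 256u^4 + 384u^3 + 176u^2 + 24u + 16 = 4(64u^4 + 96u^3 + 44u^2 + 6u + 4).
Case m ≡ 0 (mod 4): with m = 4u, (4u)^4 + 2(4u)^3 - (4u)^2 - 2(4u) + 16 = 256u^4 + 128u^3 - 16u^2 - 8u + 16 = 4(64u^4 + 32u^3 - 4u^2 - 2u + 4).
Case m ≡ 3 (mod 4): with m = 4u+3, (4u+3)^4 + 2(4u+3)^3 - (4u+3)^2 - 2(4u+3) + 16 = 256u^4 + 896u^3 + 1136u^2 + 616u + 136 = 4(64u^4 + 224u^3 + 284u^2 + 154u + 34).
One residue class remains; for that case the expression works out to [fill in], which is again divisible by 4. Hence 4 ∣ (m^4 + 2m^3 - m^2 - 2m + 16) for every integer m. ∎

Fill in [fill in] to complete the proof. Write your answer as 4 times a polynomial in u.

4(64u^4 + 160u^3 + 140u^2 + 50u + 10)

Only m ≡ 2 (mod 4) is unaccounted for. Put m = 4u+2:
(4u+2)^4 + 2(4u+2)^3 - (4u+2)^2 - 2(4u+2) + 16 expands to 256u^4 + 640u^3 + 560u^2 + 200u + 40,
and factoring out 4 leaves 4(64u^4 + 160u^3 + 140u^2 + 50u + 10).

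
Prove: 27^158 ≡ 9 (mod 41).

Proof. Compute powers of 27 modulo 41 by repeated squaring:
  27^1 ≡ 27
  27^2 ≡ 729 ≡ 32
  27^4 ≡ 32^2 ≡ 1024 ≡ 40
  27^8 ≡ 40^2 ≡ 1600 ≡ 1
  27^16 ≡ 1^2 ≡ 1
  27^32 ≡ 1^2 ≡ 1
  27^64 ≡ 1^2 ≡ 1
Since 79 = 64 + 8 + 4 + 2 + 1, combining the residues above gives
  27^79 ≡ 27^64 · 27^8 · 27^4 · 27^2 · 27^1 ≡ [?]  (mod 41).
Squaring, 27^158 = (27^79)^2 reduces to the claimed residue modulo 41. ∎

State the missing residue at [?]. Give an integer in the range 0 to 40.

Multiply the listed residues: 1 · 1 · 40 · 32 · 27 = 1 → 40 → 1280 → 34560.
Reducing modulo 41: 34560 = 842·41 + 38, so 27^79 ≡ 38.

38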